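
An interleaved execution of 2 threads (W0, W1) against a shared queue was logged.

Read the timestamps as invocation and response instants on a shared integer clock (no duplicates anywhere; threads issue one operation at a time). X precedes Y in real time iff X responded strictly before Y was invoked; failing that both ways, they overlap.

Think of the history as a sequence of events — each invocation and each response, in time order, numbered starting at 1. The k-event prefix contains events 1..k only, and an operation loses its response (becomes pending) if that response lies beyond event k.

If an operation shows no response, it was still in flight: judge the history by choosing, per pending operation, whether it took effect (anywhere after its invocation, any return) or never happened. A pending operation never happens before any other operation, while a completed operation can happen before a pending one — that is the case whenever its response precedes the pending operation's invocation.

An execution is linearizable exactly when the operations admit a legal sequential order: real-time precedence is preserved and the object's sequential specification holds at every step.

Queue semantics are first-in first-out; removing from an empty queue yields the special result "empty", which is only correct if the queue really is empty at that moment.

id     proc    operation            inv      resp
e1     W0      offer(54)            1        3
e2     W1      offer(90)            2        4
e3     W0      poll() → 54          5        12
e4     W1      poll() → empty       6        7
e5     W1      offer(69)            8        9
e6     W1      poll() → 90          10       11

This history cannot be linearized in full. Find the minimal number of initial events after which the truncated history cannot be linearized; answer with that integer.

one valid order for events 1..6 is e1, e2:
1. e1 offer(54), leaving queue <54>
2. e2 offer(90), leaving queue <54,90>
event 7 — e4's response, time 7 — after it, nothing linearizes
include/drop combinations of the 1 pending operation (e3) were all tried; none helps
one such order, e1, e2, e4 (pending dropped), breaks at step 3 where e4 poll() → empty is illegal
one such order, e2, e1, e4 (pending dropped), breaks at step 3 where e4 poll() → empty is illegal

7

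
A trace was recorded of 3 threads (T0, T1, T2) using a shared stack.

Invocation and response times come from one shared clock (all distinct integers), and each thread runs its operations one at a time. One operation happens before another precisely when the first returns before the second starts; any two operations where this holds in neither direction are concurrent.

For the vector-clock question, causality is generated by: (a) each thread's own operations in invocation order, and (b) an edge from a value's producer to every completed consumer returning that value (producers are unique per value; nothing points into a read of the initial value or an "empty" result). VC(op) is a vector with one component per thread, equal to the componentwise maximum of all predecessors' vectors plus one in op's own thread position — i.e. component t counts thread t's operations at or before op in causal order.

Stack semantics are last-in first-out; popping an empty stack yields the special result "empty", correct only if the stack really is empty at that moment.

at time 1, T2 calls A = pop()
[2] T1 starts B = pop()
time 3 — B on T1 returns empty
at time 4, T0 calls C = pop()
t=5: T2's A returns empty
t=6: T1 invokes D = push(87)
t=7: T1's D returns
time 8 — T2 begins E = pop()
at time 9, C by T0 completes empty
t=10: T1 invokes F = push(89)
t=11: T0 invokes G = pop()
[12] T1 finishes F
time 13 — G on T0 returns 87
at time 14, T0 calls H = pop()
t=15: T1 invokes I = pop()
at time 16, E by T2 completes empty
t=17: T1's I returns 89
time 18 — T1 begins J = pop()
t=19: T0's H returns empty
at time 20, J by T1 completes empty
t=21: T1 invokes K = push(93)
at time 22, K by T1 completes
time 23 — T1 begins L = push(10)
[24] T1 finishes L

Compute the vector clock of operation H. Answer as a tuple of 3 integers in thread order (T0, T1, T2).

no predecessors for A (invoked 1): T2 increments from zero → (0, 0, 1)
no predecessors for B (invoked 2): T1 increments from zero → (0, 1, 0)
no predecessors for C (invoked 4): T0 increments from zero → (1, 0, 0)
merge at E (invoked 8): VC(A)=(0, 0, 1), own-thread bump on T2 → (0, 0, 2)
merge at D (invoked 6): VC(B)=(0, 1, 0), own-thread bump on T1 → (0, 2, 0)
merge at F (invoked 10): VC(D)=(0, 2, 0), own-thread bump on T1 → (0, 3, 0)
merge at I (invoked 15): VC(F)=(0, 3, 0), own-thread bump on T1 → (0, 4, 0)
merge at G (invoked 11): VC(C)=(1, 0, 0), VC(D)=(0, 2, 0), own-thread bump on T0 → (2, 2, 0)
merge at J (invoked 18): VC(I)=(0, 4, 0), own-thread bump on T1 → (0, 5, 0)
merge at H (invoked 14): VC(G)=(2, 2, 0), own-thread bump on T0 → (3, 2, 0)
merge at K (invoked 21): VC(J)=(0, 5, 0), own-thread bump on T1 → (0, 6, 0)
merge at L (invoked 23): VC(K)=(0, 6, 0), own-thread bump on T1 → (0, 7, 0)
target: VC(H) = (3, 2, 0)

(3, 2, 0)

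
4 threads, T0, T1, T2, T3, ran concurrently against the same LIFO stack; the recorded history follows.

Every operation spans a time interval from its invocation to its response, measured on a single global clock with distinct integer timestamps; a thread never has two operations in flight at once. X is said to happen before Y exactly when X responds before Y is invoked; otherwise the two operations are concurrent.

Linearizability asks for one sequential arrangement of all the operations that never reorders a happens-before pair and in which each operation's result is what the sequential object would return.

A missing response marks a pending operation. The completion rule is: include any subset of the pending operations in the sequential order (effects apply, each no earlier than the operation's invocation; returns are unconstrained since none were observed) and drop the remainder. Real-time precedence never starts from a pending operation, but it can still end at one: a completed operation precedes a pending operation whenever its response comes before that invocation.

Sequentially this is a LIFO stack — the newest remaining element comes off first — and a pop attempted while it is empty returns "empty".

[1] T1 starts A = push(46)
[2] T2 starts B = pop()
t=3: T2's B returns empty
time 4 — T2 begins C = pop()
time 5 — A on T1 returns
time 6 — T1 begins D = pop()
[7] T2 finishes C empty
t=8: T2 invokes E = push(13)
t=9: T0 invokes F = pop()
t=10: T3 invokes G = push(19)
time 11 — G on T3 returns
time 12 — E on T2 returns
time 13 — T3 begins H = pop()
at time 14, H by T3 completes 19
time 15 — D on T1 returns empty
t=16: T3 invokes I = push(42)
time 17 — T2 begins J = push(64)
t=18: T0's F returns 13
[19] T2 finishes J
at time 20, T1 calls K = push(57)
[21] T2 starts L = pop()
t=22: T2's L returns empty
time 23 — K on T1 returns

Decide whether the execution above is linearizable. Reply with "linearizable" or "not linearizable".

prefix check: 1..17 passes, 1..18 fails once F's time-18 response joins
no legal order exists: 136 real-time-consistent candidates over 8 completed LIFO stack operations, all rejected
completion choices over the 2 pending operations (I, J) were checked; none helps
take A, B, C, D, E, F, G, H (pending dropped): step 2 already fails, because B pop() → empty cannot occur there
take A, B, C, D, E, G, F, H (pending dropped): step 2 already fails, because B pop() → empty cannot occur there

not linearizable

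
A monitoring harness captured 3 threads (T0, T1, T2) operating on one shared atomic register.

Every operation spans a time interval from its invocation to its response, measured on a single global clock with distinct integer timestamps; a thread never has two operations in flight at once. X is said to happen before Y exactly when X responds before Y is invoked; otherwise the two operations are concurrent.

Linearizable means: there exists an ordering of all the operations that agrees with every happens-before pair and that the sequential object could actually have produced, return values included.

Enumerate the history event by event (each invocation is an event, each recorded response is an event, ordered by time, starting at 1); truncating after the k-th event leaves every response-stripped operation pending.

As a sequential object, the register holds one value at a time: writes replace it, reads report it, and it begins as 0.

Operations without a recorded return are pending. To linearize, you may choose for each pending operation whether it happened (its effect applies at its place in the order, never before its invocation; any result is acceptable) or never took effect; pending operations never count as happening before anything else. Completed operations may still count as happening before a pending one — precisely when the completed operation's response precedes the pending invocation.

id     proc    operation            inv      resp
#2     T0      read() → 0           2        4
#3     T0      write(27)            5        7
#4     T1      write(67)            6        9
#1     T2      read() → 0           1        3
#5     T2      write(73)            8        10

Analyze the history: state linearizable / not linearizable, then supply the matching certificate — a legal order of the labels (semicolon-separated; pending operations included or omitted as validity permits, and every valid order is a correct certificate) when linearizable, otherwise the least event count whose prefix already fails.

linearizable — witness: #1; #2; #3; #4; #5

after step 1 (#1 read() → 0): value 0
after step 2 (#2 read() → 0): value 0
after step 3 (#3 write(27)): value 27
after step 4 (#4 write(67)): value 67
after step 5 (#5 write(73)): value 73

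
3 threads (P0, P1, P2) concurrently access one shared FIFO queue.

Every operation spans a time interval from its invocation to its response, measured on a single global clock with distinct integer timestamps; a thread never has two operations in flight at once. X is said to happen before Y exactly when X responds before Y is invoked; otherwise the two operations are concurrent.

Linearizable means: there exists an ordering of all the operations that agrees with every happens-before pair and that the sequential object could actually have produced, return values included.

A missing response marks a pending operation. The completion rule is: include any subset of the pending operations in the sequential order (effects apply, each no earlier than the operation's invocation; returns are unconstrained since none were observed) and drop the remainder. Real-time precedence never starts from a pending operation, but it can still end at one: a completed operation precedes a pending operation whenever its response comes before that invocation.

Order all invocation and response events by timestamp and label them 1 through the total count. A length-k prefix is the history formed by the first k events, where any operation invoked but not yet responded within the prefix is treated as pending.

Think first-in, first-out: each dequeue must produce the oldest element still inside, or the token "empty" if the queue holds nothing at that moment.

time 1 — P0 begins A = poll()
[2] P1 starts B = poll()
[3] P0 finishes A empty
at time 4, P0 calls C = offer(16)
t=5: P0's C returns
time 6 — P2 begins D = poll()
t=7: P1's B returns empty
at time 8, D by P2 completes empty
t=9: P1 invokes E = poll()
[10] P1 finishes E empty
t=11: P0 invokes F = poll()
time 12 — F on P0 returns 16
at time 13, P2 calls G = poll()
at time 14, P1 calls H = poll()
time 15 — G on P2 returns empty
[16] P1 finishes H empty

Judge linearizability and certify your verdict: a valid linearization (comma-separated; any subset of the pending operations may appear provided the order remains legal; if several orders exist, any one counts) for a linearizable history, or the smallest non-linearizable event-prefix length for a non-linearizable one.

not linearizable — minimal violating prefix: 8 events

the violation lands at event 8, D's response at time 8: events 1..7 linearize, events 1..8 do not
no legal order exists: 4 real-time-consistent candidates over 4 completed FIFO queue operations, all rejected
one such order, A, B, C, D, breaks at step 4 where D poll() → empty is illegal
one such order, A, C, B, D, breaks at step 3 where B poll() → empty is illegal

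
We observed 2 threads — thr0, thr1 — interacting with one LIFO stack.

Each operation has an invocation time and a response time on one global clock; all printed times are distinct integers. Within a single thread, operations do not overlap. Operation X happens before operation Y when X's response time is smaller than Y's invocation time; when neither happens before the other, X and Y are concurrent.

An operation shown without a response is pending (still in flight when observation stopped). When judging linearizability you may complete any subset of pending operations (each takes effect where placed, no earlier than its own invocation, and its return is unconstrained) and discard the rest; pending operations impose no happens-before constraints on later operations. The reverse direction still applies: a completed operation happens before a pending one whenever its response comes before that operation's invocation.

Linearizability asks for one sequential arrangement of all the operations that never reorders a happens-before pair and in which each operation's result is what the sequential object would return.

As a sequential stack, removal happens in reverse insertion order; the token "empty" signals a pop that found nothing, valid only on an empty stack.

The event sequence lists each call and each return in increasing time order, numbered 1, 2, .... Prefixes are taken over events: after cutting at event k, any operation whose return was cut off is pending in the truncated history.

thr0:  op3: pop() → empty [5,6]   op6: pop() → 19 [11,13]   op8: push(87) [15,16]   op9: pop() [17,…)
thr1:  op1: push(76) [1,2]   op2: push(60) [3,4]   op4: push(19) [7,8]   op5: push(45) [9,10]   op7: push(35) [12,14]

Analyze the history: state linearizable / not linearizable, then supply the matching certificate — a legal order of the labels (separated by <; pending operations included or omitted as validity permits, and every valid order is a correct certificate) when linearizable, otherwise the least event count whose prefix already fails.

not linearizable — minimal violating prefix: 6 events

the violation lands at event 6, op3's response at time 6: events 1..5 linearize, events 1..6 do not
a single order respects real time; the 3 completed LIFO stack operations fail replay along it
sample order op1, op2, op3 stalls at step 3 — op3 pop() → empty has no legal effect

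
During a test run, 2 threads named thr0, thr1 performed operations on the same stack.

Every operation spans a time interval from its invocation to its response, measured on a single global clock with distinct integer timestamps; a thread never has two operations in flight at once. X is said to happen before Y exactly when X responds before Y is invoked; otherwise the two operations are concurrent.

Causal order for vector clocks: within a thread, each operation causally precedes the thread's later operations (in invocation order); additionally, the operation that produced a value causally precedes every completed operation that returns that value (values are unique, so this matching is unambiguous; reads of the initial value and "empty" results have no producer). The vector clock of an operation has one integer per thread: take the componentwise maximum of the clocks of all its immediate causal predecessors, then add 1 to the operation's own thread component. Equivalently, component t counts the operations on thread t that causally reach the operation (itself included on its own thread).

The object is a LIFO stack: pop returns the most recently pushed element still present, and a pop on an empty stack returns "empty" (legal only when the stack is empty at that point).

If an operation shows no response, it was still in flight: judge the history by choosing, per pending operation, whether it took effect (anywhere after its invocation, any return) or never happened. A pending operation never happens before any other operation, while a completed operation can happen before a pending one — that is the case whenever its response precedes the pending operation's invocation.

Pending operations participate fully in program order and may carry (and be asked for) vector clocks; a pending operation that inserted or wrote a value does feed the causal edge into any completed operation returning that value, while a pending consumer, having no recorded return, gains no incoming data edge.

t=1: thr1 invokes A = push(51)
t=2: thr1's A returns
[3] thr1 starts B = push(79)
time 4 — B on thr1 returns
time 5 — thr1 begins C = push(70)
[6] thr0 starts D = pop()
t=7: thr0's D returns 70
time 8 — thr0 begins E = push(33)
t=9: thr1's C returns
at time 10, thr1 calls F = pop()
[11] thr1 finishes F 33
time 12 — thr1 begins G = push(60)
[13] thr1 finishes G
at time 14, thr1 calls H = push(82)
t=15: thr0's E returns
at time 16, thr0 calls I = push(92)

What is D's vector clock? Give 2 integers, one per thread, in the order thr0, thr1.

(1, 3)

VC(A, invoked at 1): no causal predecessors; +1 on thr1 → (0, 1)
merge at B (invoked 3): VC(A)=(0, 1), own-thread bump on thr1 → (0, 2)
merge at C (invoked 5): VC(B)=(0, 2), own-thread bump on thr1 → (0, 3)
merge at D (invoked 6): VC(C)=(0, 3), own-thread bump on thr0 → (1, 3)
merge at E (invoked 8): VC(D)=(1, 3), own-thread bump on thr0 → (2, 3)
merge at F (invoked 10): VC(C)=(0, 3), VC(E)=(2, 3), own-thread bump on thr1 → (2, 4)
merge at I (invoked 16): VC(E)=(2, 3), own-thread bump on thr0 → (3, 3)
merge at G (invoked 12): VC(F)=(2, 4), own-thread bump on thr1 → (2, 5)
merge at H (invoked 14): VC(G)=(2, 5), own-thread bump on thr1 → (2, 6)
target: VC(D) = (1, 3)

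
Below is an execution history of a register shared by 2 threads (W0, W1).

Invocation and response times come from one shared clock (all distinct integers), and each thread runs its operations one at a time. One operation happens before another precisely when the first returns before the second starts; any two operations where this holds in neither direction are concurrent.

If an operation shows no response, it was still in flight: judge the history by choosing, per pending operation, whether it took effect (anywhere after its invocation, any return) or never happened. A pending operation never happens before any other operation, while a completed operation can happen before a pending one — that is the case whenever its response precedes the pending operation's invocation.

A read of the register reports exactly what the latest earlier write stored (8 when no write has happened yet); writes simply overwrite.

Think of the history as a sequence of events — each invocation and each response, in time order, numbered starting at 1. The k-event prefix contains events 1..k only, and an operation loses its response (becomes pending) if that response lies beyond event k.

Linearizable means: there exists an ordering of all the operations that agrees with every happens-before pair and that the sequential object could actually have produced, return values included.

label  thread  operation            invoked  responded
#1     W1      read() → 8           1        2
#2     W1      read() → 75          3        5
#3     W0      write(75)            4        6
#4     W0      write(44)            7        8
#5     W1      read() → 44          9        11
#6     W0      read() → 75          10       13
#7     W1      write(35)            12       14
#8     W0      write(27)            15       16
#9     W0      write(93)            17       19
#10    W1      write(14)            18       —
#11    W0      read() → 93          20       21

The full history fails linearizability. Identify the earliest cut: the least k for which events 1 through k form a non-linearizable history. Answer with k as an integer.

events 1..12 are linearizable, e.g. via #1, #3, #2, #4, #5:
1. #1 read() → 8, leaving value 8
2. #3 write(75), leaving value 75
3. #2 read() → 75, leaving value 75
4. #4 write(44), leaving value 44
5. #5 read() → 44, leaving value 44
include event 13 — #6 responding at 13 — and every candidate order breaks
including or dropping the 1 pending operation (#7) in any combination fails
e.g. #1, #2, #3, #4, #5, #6 (pending dropped): illegal at step 2, since #2 read() → 75 cannot apply there
e.g. #1, #2, #3, #4, #6, #5 (pending dropped): illegal at step 2, since #2 read() → 75 cannot apply there

13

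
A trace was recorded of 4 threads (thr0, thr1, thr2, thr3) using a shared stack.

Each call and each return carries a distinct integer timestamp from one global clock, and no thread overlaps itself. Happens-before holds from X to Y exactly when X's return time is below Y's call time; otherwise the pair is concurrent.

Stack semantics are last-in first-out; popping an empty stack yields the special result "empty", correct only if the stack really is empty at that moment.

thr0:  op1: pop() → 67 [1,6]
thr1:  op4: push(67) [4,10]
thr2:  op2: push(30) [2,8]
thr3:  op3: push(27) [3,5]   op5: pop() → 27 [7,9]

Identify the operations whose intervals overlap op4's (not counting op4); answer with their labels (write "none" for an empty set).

op1, op2, op3, op5

overlap test against op4 [4,10]: concurrent iff the interval meets 4..10
op1 [1,6]: concurrent
op2 [2,8]: concurrent
op3 [3,5]: concurrent
op5 [7,9]: concurrent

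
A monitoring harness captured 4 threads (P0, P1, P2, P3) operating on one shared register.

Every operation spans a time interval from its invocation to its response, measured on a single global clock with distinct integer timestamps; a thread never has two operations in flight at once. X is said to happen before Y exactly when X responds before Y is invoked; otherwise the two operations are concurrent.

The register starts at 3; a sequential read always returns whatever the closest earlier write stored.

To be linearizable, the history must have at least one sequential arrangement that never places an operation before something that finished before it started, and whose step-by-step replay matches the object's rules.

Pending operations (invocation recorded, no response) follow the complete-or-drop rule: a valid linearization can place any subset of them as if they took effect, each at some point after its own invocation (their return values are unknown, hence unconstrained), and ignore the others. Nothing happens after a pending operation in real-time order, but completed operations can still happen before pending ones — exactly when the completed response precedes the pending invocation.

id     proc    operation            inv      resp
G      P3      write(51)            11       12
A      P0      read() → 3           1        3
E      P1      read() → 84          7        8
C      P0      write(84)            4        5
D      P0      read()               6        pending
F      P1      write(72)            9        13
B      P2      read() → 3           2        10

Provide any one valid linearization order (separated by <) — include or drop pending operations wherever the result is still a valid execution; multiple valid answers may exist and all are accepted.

A < B < C < D < E < F < G

after step 1 (A read() → 3): value 3
after step 2 (B read() → 3): value 3
after step 3 (C write(84)): value 84
after step 4 (D read() (pending, included)): value 84
after step 5 (E read() → 84): value 84
after step 6 (F write(72)): value 72
after step 7 (G write(51)): value 51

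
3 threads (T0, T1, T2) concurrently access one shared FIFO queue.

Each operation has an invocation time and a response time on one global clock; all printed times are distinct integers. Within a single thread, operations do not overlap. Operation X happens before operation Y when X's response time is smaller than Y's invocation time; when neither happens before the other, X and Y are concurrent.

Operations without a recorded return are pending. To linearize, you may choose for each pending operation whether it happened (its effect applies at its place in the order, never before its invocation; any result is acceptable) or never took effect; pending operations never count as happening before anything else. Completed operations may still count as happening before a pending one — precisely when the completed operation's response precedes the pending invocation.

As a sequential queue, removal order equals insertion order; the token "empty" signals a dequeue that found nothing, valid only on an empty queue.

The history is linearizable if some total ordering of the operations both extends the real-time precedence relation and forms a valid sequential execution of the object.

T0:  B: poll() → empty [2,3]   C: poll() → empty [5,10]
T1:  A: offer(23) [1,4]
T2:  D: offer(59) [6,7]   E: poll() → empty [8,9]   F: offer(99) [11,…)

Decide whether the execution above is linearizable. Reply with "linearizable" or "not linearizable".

already the first 9 events (up to E's response at time 9) admit no linearization; the first 8 still do
checked exhaustively: 2 real-time-consistent orders of 4 completed operations, zero legal FIFO queue replays
no completion choice of the 1 pending operation (C) rescues it — every subset was tried
sample order A, B, D, E (pending dropped) stalls at step 2 — B poll() → empty has no legal effect
sample order B, A, D, E (pending dropped) stalls at step 4 — E poll() → empty has no legal effect

not linearizable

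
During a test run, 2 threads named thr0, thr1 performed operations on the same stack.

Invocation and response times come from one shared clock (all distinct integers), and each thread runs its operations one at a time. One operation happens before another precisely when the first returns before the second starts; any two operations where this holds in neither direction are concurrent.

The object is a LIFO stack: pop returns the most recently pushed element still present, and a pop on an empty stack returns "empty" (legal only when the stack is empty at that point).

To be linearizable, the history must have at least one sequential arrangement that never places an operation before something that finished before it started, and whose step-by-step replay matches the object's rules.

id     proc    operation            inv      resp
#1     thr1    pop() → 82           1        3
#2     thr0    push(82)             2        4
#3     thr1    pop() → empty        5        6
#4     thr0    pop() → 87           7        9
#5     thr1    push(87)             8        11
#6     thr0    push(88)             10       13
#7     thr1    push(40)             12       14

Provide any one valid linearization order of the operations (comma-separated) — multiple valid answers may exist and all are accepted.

1. #2 push(82), leaving stack <82>
2. #1 pop() → 82, leaving stack <>
3. #3 pop() → empty, leaving stack <>
4. #5 push(87), leaving stack <87>
5. #4 pop() → 87, leaving stack <>
6. #6 push(88), leaving stack <88>
7. #7 push(40), leaving stack <88,40>

#2, #1, #3, #5, #4, #6, #7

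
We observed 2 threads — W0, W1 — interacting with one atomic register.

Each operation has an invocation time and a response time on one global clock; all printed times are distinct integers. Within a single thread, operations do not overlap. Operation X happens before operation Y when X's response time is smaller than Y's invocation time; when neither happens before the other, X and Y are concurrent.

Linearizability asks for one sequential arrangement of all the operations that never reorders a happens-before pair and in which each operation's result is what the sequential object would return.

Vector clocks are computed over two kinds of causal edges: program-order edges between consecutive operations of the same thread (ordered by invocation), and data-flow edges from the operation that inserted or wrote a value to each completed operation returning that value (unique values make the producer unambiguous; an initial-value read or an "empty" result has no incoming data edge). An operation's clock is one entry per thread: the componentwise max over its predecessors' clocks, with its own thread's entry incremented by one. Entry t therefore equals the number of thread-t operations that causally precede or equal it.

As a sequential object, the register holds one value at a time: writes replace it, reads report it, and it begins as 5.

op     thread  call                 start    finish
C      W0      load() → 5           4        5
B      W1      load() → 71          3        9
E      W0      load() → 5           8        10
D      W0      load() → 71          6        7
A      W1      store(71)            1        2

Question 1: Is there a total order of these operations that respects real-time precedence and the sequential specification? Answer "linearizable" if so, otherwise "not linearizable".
not linearizable

the violation lands at event 5, C's response at time 5: events 1..4 linearize, events 1..5 do not
the sole real-time-consistent order of 2 completed operations fails the atomic register replay
every completion of the 1 pending operation (B) was checked; none linearizes
for example A, C (pending dropped) fails at step 2: C load() → 5 is not legal there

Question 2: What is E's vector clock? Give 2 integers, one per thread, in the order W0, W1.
(3, 1)

VC(A, invoked at 1): no causal predecessors; +1 on W1 → (0, 1)
VC(C, invoked at 4): no causal predecessors; +1 on W0 → (1, 0)
merge at B (invoked 3): VC(A)=(0, 1), own-thread bump on W1 → (0, 2)
merge at D (invoked 6): VC(A)=(0, 1), VC(C)=(1, 0), own-thread bump on W0 → (2, 1)
merge at E (invoked 8): VC(D)=(2, 1), own-thread bump on W0 → (3, 1)
target: VC(E) = (3, 1)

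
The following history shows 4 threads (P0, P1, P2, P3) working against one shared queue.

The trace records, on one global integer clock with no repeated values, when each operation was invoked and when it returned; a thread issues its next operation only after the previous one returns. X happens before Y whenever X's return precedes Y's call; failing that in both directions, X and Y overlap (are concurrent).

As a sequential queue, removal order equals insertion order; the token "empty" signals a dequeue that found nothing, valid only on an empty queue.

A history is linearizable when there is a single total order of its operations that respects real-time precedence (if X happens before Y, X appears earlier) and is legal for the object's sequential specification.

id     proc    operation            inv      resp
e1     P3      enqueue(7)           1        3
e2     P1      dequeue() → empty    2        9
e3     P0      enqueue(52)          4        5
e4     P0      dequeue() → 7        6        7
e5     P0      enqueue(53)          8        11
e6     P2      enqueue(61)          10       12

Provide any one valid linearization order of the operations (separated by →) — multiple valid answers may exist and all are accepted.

step 1: e2 dequeue() → empty — queue <>
step 2: e1 enqueue(7) — queue <7>
step 3: e3 enqueue(52) — queue <7,52>
step 4: e4 dequeue() → 7 — queue <52>
step 5: e5 enqueue(53) — queue <52,53>
step 6: e6 enqueue(61) — queue <52,53,61>

e2 → e1 → e3 → e4 → e5 → e6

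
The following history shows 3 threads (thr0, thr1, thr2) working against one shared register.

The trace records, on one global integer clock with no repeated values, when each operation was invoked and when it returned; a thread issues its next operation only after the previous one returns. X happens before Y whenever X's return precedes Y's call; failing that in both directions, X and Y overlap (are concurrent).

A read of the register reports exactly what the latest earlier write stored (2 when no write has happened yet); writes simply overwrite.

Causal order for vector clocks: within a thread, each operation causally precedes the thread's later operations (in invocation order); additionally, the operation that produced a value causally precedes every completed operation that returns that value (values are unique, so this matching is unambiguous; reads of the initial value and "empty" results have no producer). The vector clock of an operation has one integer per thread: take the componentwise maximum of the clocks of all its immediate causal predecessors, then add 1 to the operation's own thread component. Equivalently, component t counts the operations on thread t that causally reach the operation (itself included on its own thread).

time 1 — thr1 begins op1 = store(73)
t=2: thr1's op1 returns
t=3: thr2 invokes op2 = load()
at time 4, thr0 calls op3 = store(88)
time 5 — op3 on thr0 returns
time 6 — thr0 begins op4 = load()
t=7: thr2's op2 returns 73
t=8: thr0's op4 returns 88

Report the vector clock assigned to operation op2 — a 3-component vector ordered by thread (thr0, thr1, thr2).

(0, 1, 1)

VC(op1, invoked at 1): no causal predecessors; +1 on thr1 → (0, 1, 0)
VC(op3, invoked at 4): no causal predecessors; +1 on thr0 → (1, 0, 0)
invoked at 3, op2 merges VC(op1)=(0, 1, 0) and bumps thr2's slot → (0, 1, 1)
invoked at 6, op4 merges VC(op3)=(1, 0, 0) and bumps thr0's slot → (2, 0, 0)
target: VC(op2) = (0, 1, 1)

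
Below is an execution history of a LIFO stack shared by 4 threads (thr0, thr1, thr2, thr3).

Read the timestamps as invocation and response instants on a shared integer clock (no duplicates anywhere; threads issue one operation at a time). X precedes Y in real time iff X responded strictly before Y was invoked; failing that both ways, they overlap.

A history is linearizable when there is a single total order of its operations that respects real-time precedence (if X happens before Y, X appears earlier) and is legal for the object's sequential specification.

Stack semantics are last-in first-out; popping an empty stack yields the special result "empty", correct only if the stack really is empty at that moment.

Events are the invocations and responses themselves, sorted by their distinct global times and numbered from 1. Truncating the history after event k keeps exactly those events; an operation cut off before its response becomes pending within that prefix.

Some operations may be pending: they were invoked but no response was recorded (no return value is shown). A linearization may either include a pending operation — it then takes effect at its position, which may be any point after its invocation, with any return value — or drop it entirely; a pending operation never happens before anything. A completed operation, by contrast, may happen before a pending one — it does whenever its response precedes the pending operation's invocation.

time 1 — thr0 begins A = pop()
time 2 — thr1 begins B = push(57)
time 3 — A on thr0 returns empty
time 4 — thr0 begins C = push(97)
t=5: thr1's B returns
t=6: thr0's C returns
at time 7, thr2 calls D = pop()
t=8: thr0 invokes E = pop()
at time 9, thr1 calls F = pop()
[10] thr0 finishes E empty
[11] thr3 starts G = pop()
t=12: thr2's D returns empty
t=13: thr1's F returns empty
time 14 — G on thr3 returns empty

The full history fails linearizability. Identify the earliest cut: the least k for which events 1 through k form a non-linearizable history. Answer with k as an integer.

12

events 1..11 are still linearizable — one witness is A, B, C, D, F, E:
1. A pop() → empty, leaving stack <>
2. B push(57), leaving stack <57>
3. C push(97), leaving stack <57,97>
4. D pop() (pending, included), leaving stack <57>
5. F pop() (pending, included), leaving stack <>
6. E pop() → empty, leaving stack <>
event 12 — D's response, time 12 — after it, nothing linearizes
include/drop combinations of the 2 pending operations (F, G) were all tried; none helps
sample order A, B, C, D, E (pending dropped) stalls at step 4 — D pop() → empty has no legal effect
sample order A, B, C, E, D (pending dropped) stalls at step 4 — E pop() → empty has no legal effect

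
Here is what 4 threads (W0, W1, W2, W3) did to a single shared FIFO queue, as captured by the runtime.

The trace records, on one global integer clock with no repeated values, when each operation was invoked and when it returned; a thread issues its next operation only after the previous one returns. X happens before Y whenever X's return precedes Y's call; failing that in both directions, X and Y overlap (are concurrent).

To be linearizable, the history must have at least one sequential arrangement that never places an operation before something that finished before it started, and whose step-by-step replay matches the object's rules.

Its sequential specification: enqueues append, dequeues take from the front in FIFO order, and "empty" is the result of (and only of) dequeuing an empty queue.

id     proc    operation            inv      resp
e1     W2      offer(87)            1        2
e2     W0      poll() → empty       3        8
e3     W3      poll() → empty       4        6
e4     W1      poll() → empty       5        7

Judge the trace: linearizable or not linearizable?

the violation lands at event 8, e2's response at time 8: events 1..7 linearize, events 1..8 do not
checked exhaustively: 6 real-time-consistent orders of 4 completed operations, zero legal FIFO queue replays
sample order e1, e2, e3, e4 stalls at step 2 — e2 poll() → empty has no legal effect
sample order e1, e2, e4, e3 stalls at step 2 — e2 poll() → empty has no legal effect

not linearizable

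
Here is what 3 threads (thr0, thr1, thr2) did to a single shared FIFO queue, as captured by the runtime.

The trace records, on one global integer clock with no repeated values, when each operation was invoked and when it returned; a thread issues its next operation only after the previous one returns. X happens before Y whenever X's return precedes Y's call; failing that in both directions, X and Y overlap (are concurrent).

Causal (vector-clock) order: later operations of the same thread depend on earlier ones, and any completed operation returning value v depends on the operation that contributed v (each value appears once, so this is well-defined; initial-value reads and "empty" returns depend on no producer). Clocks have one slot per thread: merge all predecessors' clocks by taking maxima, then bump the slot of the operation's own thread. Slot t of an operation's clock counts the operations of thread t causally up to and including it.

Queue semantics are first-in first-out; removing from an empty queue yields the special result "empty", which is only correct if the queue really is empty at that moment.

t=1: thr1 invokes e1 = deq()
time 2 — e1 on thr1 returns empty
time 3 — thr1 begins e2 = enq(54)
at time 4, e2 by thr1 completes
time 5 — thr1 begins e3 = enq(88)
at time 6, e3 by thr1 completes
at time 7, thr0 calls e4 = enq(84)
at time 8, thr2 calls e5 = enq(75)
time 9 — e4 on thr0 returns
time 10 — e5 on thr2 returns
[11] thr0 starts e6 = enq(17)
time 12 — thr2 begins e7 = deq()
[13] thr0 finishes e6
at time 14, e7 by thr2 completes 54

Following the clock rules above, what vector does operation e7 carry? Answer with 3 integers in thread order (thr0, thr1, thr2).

(0, 2, 2)

invoked at 8, e5 has no predecessors; its own thr2 bump gives (0, 0, 1)
invoked at 1, e1 has no predecessors; its own thr1 bump gives (0, 1, 0)
invoked at 7, e4 has no predecessors; its own thr0 bump gives (1, 0, 0)
e2, invoked 3, takes VC(e1)=(0, 1, 0) under max, adds 1 for thr1 → (0, 2, 0)
e6, invoked 11, takes VC(e4)=(1, 0, 0) under max, adds 1 for thr0 → (2, 0, 0)
e3, invoked 5, takes VC(e2)=(0, 2, 0) under max, adds 1 for thr1 → (0, 3, 0)
e7, invoked 12, takes VC(e2)=(0, 2, 0), VC(e5)=(0, 0, 1) under max, adds 1 for thr2 → (0, 2, 2)
target: VC(e7) = (0, 2, 2)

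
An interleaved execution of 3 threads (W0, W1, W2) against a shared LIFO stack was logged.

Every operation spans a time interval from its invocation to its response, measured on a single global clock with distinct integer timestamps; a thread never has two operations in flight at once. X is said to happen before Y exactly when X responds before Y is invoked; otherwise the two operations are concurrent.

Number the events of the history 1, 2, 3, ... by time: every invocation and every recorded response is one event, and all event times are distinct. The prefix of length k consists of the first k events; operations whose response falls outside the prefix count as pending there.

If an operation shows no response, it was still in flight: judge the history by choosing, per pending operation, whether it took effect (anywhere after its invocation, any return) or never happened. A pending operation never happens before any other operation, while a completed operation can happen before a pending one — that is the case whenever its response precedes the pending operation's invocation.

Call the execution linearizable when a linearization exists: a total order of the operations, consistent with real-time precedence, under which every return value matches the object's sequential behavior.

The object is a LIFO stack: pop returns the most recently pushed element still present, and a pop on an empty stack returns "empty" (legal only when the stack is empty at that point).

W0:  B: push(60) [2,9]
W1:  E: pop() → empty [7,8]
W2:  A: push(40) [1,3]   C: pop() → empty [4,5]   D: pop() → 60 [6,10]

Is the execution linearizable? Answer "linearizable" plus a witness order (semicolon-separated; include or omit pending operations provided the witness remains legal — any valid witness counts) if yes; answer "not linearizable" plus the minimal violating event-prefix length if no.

not linearizable — minimal violating prefix: 5 events

through event 4 a valid linearization exists; event 5 (C responding at time 5) ends that
the completed operations (2 total) allow one real-time order; the LIFO stack replay rejects it
completion choices over the 1 pending operation (B) were checked; none helps
sample order A, C (pending dropped) stalls at step 2 — C pop() → empty has no legal effect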